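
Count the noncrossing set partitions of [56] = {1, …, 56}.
C_56 = 6852456927844873497549658464312

These noncrossing partitions are counted by the Catalan number C_n = (1/(n + 1)) · C(2n, n). For n = 56: C_56 = (1/57) · C(112, 56) = 390590044887157789360330532465784/57 = 6852456927844873497549658464312.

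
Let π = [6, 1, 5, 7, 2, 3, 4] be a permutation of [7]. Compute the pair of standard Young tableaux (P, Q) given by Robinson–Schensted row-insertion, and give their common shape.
P = [1, 2, 3, 4] / [5, 7] / [6];  Q = [1, 3, 4, 7] / [2, 6] / [5];  common shape = (4, 2, 1)

Row-insert the values π_1, π_2, … into P one at a time, bumping the leftmost entry strictly greater than the inserted value down to the next row. The recording tableau Q records, in position (i, j), the step at which that cell was added to P.
  Insert 6 (step 1): P = [6];  Q = [1]
  Insert 1 (step 2): P = [1] / [6];  Q = [1] / [2]
  Insert 5 (step 3): P = [1, 5] / [6];  Q = [1, 3] / [2]
  Insert 7 (step 4): P = [1, 5, 7] / [6];  Q = [1, 3, 4] / [2]
  Insert 2 (step 5): P = [1, 2, 7] / [5] / [6];  Q = [1, 3, 4] / [2] / [5]
  Insert 3 (step 6): P = [1, 2, 3] / [5, 7] / [6];  Q = [1, 3, 4] / [2, 6] / [5]
  Insert 4 (step 7): P = [1, 2, 3, 4] / [5, 7] / [6];  Q = [1, 3, 4, 7] / [2, 6] / [5]
Final shape: (4, 2, 1).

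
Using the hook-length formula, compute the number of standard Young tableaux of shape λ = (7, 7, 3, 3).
# SYT of shape (7, 7, 3, 3) = 16166150

Hook-length formula: f^λ = n! / Π hook(c), product over all cells c of the Young diagram. For λ = (7, 7, 3, 3), n = 20 boxes. Hook lengths by row (left-to-right, top-to-bottom): [10, 9, 8, 5, 4, 3, 2]; [9, 8, 7, 4, 3, 2, 1]; [4, 3, 2]; [3, 2, 1]. Product of hooks = 150493593600. So f^λ = 20! / 150493593600 = 2432902008176640000 / 150493593600 = 16166150.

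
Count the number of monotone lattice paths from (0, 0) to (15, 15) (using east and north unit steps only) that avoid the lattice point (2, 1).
Number of paths = 94942620

Total paths from (0, 0) to (15, 15): C(30, 15) = 155117520. Paths through (2, 1): (paths (0, 0) → (2, 1)) × (paths (2, 1) → (15, 15)) = C(3, 2) · C(27, 13) = 3 · 20058300 = 60174900. Avoidance count = 155117520 − 60174900 = 94942620.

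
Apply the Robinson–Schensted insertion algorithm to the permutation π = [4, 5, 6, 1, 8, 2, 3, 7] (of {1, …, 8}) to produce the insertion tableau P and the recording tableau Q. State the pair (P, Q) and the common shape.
P = [1, 2, 3, 7] / [4, 5, 6, 8];  Q = [1, 2, 3, 5] / [4, 6, 7, 8];  common shape = (4, 4)

Row-insert the values π_1, π_2, … into P one at a time, bumping the leftmost entry strictly greater than the inserted value down to the next row. The recording tableau Q records, in position (i, j), the step at which that cell was added to P.
  Insert 4 (step 1): P = [4];  Q = [1]
  Insert 5 (step 2): P = [4, 5];  Q = [1, 2]
  Insert 6 (step 3): P = [4, 5, 6];  Q = [1, 2, 3]
  Insert 1 (step 4): P = [1, 5, 6] / [4];  Q = [1, 2, 3] / [4]
  Insert 8 (step 5): P = [1, 5, 6, 8] / [4];  Q = [1, 2, 3, 5] / [4]
  Insert 2 (step 6): P = [1, 2, 6, 8] / [4, 5];  Q = [1, 2, 3, 5] / [4, 6]
  Insert 3 (step 7): P = [1, 2, 3, 8] / [4, 5, 6];  Q = [1, 2, 3, 5] / [4, 6, 7]
  Insert 7 (step 8): P = [1, 2, 3, 7] / [4, 5, 6, 8];  Q = [1, 2, 3, 5] / [4, 6, 7, 8]
Final shape: (4, 4).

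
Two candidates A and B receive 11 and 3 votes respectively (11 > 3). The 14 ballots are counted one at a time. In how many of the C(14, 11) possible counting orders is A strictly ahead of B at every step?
Strict-lead orderings = 208

Total orderings of the 14 votes with 11 for A: C(14, 11) = 364. By the Bertrand ballot formula (Cycle Lemma / reflection principle), the number of orderings in which A is strictly ahead of B throughout is (p − q)/(p + q) · C(p + q, p) = (11 − 3)/(11 + 3) · 364 = 208.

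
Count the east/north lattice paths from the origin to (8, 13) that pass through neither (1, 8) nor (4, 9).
Number of paths = 148832

Inclusion–exclusion. Total paths: C(21, 8) = 203490. Through P₁: C(9, 1)·C(12, 7) = 7128. Through P₂: C(13, 4)·C(8, 4) = 50050. Since P₁ is strictly southwest of P₂, a monotone path through both must visit P₁ then P₂; paths through both = C(9, 1)·C(4, 3)·C(8, 4) = 2520. Avoid both = 203490 − 7128 − 50050 + 2520 = 148832.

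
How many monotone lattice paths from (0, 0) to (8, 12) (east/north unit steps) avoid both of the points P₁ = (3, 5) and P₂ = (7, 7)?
Number of paths = 66066

Inclusion–exclusion. Total paths: C(20, 8) = 125970. Through P₁: C(8, 3)·C(12, 5) = 44352. Through P₂: C(14, 7)·C(6, 1) = 20592. Since P₁ is strictly southwest of P₂, a monotone path through both must visit P₁ then P₂; paths through both = C(8, 3)·C(6, 4)·C(6, 1) = 5040. Avoid both = 125970 − 44352 − 20592 + 5040 = 66066.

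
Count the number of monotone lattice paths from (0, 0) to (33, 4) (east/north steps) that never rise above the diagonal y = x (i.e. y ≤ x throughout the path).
Number of paths = 58275

By the reflection principle (André's argument), the number of monotone paths to (33, 4) with n ≤ m that never go above y = x is C(37, 33) − C(37, 34) = 66045 − 7770 = 58275.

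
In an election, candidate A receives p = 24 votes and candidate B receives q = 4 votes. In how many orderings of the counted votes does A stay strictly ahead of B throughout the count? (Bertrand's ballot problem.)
Strict-lead orderings = 14625

Total orderings of the 28 votes with 24 for A: C(28, 24) = 20475. By the Bertrand ballot formula (Cycle Lemma / reflection principle), the number of orderings in which A is strictly ahead of B throughout is (p − q)/(p + q) · C(p + q, p) = (24 − 4)/(24 + 4) · 20475 = 14625.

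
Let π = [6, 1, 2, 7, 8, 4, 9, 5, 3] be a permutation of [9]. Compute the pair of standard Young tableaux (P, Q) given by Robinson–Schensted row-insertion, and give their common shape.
P = [1, 2, 3, 5, 9] / [4, 7, 8] / [6];  Q = [1, 3, 4, 5, 7] / [2, 6, 8] / [9];  common shape = (5, 3, 1)

Row-insert the values π_1, π_2, … into P one at a time, bumping the leftmost entry strictly greater than the inserted value down to the next row. The recording tableau Q records, in position (i, j), the step at which that cell was added to P.
  Insert 6 (step 1): P = [6];  Q = [1]
  Insert 1 (step 2): P = [1] / [6];  Q = [1] / [2]
  Insert 2 (step 3): P = [1, 2] / [6];  Q = [1, 3] / [2]
  Insert 7 (step 4): P = [1, 2, 7] / [6];  Q = [1, 3, 4] / [2]
  Insert 8 (step 5): P = [1, 2, 7, 8] / [6];  Q = [1, 3, 4, 5] / [2]
  Insert 4 (step 6): P = [1, 2, 4, 8] / [6, 7];  Q = [1, 3, 4, 5] / [2, 6]
  Insert 9 (step 7): P = [1, 2, 4, 8, 9] / [6, 7];  Q = [1, 3, 4, 5, 7] / [2, 6]
  Insert 5 (step 8): P = [1, 2, 4, 5, 9] / [6, 7, 8];  Q = [1, 3, 4, 5, 7] / [2, 6, 8]
  Insert 3 (step 9): P = [1, 2, 3, 5, 9] / [4, 7, 8] / [6];  Q = [1, 3, 4, 5, 7] / [2, 6, 8] / [9]
Final shape: (5, 3, 1).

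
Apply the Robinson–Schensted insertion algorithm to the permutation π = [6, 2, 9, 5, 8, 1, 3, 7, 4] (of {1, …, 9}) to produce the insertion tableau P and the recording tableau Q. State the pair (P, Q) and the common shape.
P = [1, 3, 4] / [2, 5, 7] / [6, 8] / [9];  Q = [1, 3, 5] / [2, 4, 8] / [6, 7] / [9];  common shape = (3, 3, 2, 1)

Row-insert the values π_1, π_2, … into P one at a time, bumping the leftmost entry strictly greater than the inserted value down to the next row. The recording tableau Q records, in position (i, j), the step at which that cell was added to P.
  Insert 6 (step 1): P = [6];  Q = [1]
  Insert 2 (step 2): P = [2] / [6];  Q = [1] / [2]
  Insert 9 (step 3): P = [2, 9] / [6];  Q = [1, 3] / [2]
  Insert 5 (step 4): P = [2, 5] / [6, 9];  Q = [1, 3] / [2, 4]
  Insert 8 (step 5): P = [2, 5, 8] / [6, 9];  Q = [1, 3, 5] / [2, 4]
  Insert 1 (step 6): P = [1, 5, 8] / [2, 9] / [6];  Q = [1, 3, 5] / [2, 4] / [6]
  Insert 3 (step 7): P = [1, 3, 8] / [2, 5] / [6, 9];  Q = [1, 3, 5] / [2, 4] / [6, 7]
  Insert 7 (step 8): P = [1, 3, 7] / [2, 5, 8] / [6, 9];  Q = [1, 3, 5] / [2, 4, 8] / [6, 7]
  Insert 4 (step 9): P = [1, 3, 4] / [2, 5, 7] / [6, 8] / [9];  Q = [1, 3, 5] / [2, 4, 8] / [6, 7] / [9]
Final shape: (3, 3, 2, 1).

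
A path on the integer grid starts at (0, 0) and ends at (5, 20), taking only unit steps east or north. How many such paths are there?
Number of paths = 53130

A monotone lattice path from (0, 0) to (5, 20) consists of 5 east steps and 20 north steps in some order, so it is determined by which 5 of the 25 steps are east. The count is C(25, 5) = 53130.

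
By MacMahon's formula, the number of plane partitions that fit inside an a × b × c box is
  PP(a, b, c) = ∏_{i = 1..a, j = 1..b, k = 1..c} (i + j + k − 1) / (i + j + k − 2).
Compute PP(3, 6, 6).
PP(3, 6, 6) = 24293412

Evaluate the triple product over i = 1..3, j = 1..6, k = 1..6. The factors are (2/1) · (3/2) · (4/3) · (5/4) · (6/5) · (7/6) · (3/2) · (4/3) · … (108 factors total). The numerators and denominators telescope so the product is an integer; carrying out the multiplication exactly gives PP(3, 6, 6) = 24293412.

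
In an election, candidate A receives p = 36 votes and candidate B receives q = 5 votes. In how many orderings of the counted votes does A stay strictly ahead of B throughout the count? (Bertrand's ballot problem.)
Strict-lead orderings = 566618

Total orderings of the 41 votes with 36 for A: C(41, 36) = 749398. By the Bertrand ballot formula (Cycle Lemma / reflection principle), the number of orderings in which A is strictly ahead of B throughout is (p − q)/(p + q) · C(p + q, p) = (36 − 5)/(36 + 5) · 749398 = 566618.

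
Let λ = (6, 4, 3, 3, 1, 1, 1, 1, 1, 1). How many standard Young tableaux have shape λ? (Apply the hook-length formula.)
# SYT of shape (6, 4, 3, 3, 1, 1, 1, 1, 1, 1) = 896251356

Hook-length formula: f^λ = n! / Π hook(c), product over all cells c of the Young diagram. For λ = (6, 4, 3, 3, 1, 1, 1, 1, 1, 1), n = 22 boxes. Hook lengths by row (left-to-right, top-to-bottom): [15, 8, 7, 4, 2, 1]; [12, 5, 4, 1]; [10, 3, 2]; [9, 2, 1]; [6]; [5]; [4]; [3]; [2]; [1]. Product of hooks = 1254113280000. So f^λ = 22! / 1254113280000 = 1124000727777607680000 / 1254113280000 = 896251356.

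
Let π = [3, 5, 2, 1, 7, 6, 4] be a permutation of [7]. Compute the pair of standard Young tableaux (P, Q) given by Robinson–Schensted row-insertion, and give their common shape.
P = [1, 4, 6] / [2, 5] / [3, 7];  Q = [1, 2, 5] / [3, 6] / [4, 7];  common shape = (3, 2, 2)

Row-insert the values π_1, π_2, … into P one at a time, bumping the leftmost entry strictly greater than the inserted value down to the next row. The recording tableau Q records, in position (i, j), the step at which that cell was added to P.
  Insert 3 (step 1): P = [3];  Q = [1]
  Insert 5 (step 2): P = [3, 5];  Q = [1, 2]
  Insert 2 (step 3): P = [2, 5] / [3];  Q = [1, 2] / [3]
  Insert 1 (step 4): P = [1, 5] / [2] / [3];  Q = [1, 2] / [3] / [4]
  Insert 7 (step 5): P = [1, 5, 7] / [2] / [3];  Q = [1, 2, 5] / [3] / [4]
  Insert 6 (step 6): P = [1, 5, 6] / [2, 7] / [3];  Q = [1, 2, 5] / [3, 6] / [4]
  Insert 4 (step 7): P = [1, 4, 6] / [2, 5] / [3, 7];  Q = [1, 2, 5] / [3, 6] / [4, 7]
Final shape: (3, 2, 2).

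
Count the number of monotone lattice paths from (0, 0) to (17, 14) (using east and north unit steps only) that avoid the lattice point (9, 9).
Number of paths = 202608585

Total paths from (0, 0) to (17, 14): C(31, 17) = 265182525. Paths through (9, 9): (paths (0, 0) → (9, 9)) × (paths (9, 9) → (17, 14)) = C(18, 9) · C(13, 8) = 48620 · 1287 = 62573940. Avoidance count = 265182525 − 62573940 = 202608585.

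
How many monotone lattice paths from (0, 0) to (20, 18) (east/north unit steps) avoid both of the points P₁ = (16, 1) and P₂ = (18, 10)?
Number of paths = 32987400990

Inclusion–exclusion. Total paths: C(38, 20) = 33578000610. Through P₁: C(17, 16)·C(21, 4) = 101745. Through P₂: C(28, 18)·C(10, 2) = 590539950. Since P₁ is strictly southwest of P₂, a monotone path through both must visit P₁ then P₂; paths through both = C(17, 16)·C(11, 2)·C(10, 2) = 42075. Avoid both = 33578000610 − 101745 − 590539950 + 42075 = 32987400990.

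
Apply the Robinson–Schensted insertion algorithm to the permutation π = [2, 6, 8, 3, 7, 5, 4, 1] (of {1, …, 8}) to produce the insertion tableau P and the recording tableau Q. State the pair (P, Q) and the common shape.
P = [1, 3, 4] / [2, 7] / [5] / [6] / [8];  Q = [1, 2, 3] / [4, 5] / [6] / [7] / [8];  common shape = (3, 2, 1, 1, 1)

Row-insert the values π_1, π_2, … into P one at a time, bumping the leftmost entry strictly greater than the inserted value down to the next row. The recording tableau Q records, in position (i, j), the step at which that cell was added to P.
  Insert 2 (step 1): P = [2];  Q = [1]
  Insert 6 (step 2): P = [2, 6];  Q = [1, 2]
  Insert 8 (step 3): P = [2, 6, 8];  Q = [1, 2, 3]
  Insert 3 (step 4): P = [2, 3, 8] / [6];  Q = [1, 2, 3] / [4]
  Insert 7 (step 5): P = [2, 3, 7] / [6, 8];  Q = [1, 2, 3] / [4, 5]
  Insert 5 (step 6): P = [2, 3, 5] / [6, 7] / [8];  Q = [1, 2, 3] / [4, 5] / [6]
  Insert 4 (step 7): P = [2, 3, 4] / [5, 7] / [6] / [8];  Q = [1, 2, 3] / [4, 5] / [6] / [7]
  Insert 1 (step 8): P = [1, 3, 4] / [2, 7] / [5] / [6] / [8];  Q = [1, 2, 3] / [4, 5] / [6] / [7] / [8]
Final shape: (3, 2, 1, 1, 1).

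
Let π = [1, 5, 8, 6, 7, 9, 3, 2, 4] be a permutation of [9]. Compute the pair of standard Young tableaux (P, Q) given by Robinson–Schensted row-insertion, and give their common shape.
P = [1, 2, 4, 7, 9] / [3, 6] / [5] / [8];  Q = [1, 2, 3, 5, 6] / [4, 9] / [7] / [8];  common shape = (5, 2, 1, 1)

Row-insert the values π_1, π_2, … into P one at a time, bumping the leftmost entry strictly greater than the inserted value down to the next row. The recording tableau Q records, in position (i, j), the step at which that cell was added to P.
  Insert 1 (step 1): P = [1];  Q = [1]
  Insert 5 (step 2): P = [1, 5];  Q = [1, 2]
  Insert 8 (step 3): P = [1, 5, 8];  Q = [1, 2, 3]
  Insert 6 (step 4): P = [1, 5, 6] / [8];  Q = [1, 2, 3] / [4]
  Insert 7 (step 5): P = [1, 5, 6, 7] / [8];  Q = [1, 2, 3, 5] / [4]
  Insert 9 (step 6): P = [1, 5, 6, 7, 9] / [8];  Q = [1, 2, 3, 5, 6] / [4]
  Insert 3 (step 7): P = [1, 3, 6, 7, 9] / [5] / [8];  Q = [1, 2, 3, 5, 6] / [4] / [7]
  Insert 2 (step 8): P = [1, 2, 6, 7, 9] / [3] / [5] / [8];  Q = [1, 2, 3, 5, 6] / [4] / [7] / [8]
  Insert 4 (step 9): P = [1, 2, 4, 7, 9] / [3, 6] / [5] / [8];  Q = [1, 2, 3, 5, 6] / [4, 9] / [7] / [8]
Final shape: (5, 2, 1, 1).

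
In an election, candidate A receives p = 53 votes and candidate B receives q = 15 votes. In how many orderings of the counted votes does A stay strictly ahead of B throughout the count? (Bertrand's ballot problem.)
Strict-lead orderings = 247918374592416

Total orderings of the 68 votes with 53 for A: C(68, 53) = 443643407165376. By the Bertrand ballot formula (Cycle Lemma / reflection principle), the number of orderings in which A is strictly ahead of B throughout is (p − q)/(p + q) · C(p + q, p) = (53 − 15)/(53 + 15) · 443643407165376 = 247918374592416.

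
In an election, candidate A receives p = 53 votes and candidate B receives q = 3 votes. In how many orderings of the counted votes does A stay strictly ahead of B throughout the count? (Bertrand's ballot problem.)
Strict-lead orderings = 24750

Total orderings of the 56 votes with 53 for A: C(56, 53) = 27720. By the Bertrand ballot formula (Cycle Lemma / reflection principle), the number of orderings in which A is strictly ahead of B throughout is (p − q)/(p + q) · C(p + q, p) = (53 − 3)/(53 + 3) · 27720 = 24750.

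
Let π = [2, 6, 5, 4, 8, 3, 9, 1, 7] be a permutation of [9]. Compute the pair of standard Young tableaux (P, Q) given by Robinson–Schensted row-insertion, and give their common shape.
P = [1, 3, 7, 9] / [2, 8] / [4] / [5] / [6];  Q = [1, 2, 5, 7] / [3, 9] / [4] / [6] / [8];  common shape = (4, 2, 1, 1, 1)

Row-insert the values π_1, π_2, … into P one at a time, bumping the leftmost entry strictly greater than the inserted value down to the next row. The recording tableau Q records, in position (i, j), the step at which that cell was added to P.
  Insert 2 (step 1): P = [2];  Q = [1]
  Insert 6 (step 2): P = [2, 6];  Q = [1, 2]
  Insert 5 (step 3): P = [2, 5] / [6];  Q = [1, 2] / [3]
  Insert 4 (step 4): P = [2, 4] / [5] / [6];  Q = [1, 2] / [3] / [4]
  Insert 8 (step 5): P = [2, 4, 8] / [5] / [6];  Q = [1, 2, 5] / [3] / [4]
  Insert 3 (step 6): P = [2, 3, 8] / [4] / [5] / [6];  Q = [1, 2, 5] / [3] / [4] / [6]
  Insert 9 (step 7): P = [2, 3, 8, 9] / [4] / [5] / [6];  Q = [1, 2, 5, 7] / [3] / [4] / [6]
  Insert 1 (step 8): P = [1, 3, 8, 9] / [2] / [4] / [5] / [6];  Q = [1, 2, 5, 7] / [3] / [4] / [6] / [8]
  Insert 7 (step 9): P = [1, 3, 7, 9] / [2, 8] / [4] / [5] / [6];  Q = [1, 2, 5, 7] / [3, 9] / [4] / [6] / [8]
Final shape: (4, 2, 1, 1, 1).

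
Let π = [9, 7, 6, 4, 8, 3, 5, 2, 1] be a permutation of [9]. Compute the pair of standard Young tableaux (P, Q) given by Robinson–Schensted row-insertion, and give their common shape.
P = [1, 5] / [2, 8] / [3] / [4] / [6] / [7] / [9];  Q = [1, 5] / [2, 7] / [3] / [4] / [6] / [8] / [9];  common shape = (2, 2, 1, 1, 1, 1, 1)

Row-insert the values π_1, π_2, … into P one at a time, bumping the leftmost entry strictly greater than the inserted value down to the next row. The recording tableau Q records, in position (i, j), the step at which that cell was added to P.
  Insert 9 (step 1): P = [9];  Q = [1]
  Insert 7 (step 2): P = [7] / [9];  Q = [1] / [2]
  Insert 6 (step 3): P = [6] / [7] / [9];  Q = [1] / [2] / [3]
  Insert 4 (step 4): P = [4] / [6] / [7] / [9];  Q = [1] / [2] / [3] / [4]
  Insert 8 (step 5): P = [4, 8] / [6] / [7] / [9];  Q = [1, 5] / [2] / [3] / [4]
  Insert 3 (step 6): P = [3, 8] / [4] / [6] / [7] / [9];  Q = [1, 5] / [2] / [3] / [4] / [6]
  Insert 5 (step 7): P = [3, 5] / [4, 8] / [6] / [7] / [9];  Q = [1, 5] / [2, 7] / [3] / [4] / [6]
  Insert 2 (step 8): P = [2, 5] / [3, 8] / [4] / [6] / [7] / [9];  Q = [1, 5] / [2, 7] / [3] / [4] / [6] / [8]
  Insert 1 (step 9): P = [1, 5] / [2, 8] / [3] / [4] / [6] / [7] / [9];  Q = [1, 5] / [2, 7] / [3] / [4] / [6] / [8] / [9]
Final shape: (2, 2, 1, 1, 1, 1, 1).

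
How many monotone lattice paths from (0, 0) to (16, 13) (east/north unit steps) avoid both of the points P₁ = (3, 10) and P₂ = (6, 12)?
Number of paths = 67531011

Inclusion–exclusion. Total paths: C(29, 16) = 67863915. Through P₁: C(13, 3)·C(16, 13) = 160160. Through P₂: C(18, 6)·C(11, 10) = 204204. Since P₁ is strictly southwest of P₂, a monotone path through both must visit P₁ then P₂; paths through both = C(13, 3)·C(5, 3)·C(11, 10) = 31460. Avoid both = 67863915 − 160160 − 204204 + 31460 = 67531011.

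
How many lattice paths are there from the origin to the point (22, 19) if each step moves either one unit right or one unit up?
Number of paths = 244662670200

A monotone lattice path from (0, 0) to (22, 19) consists of 22 east steps and 19 north steps in some order, so it is determined by which 22 of the 41 steps are east. The count is C(41, 22) = 244662670200.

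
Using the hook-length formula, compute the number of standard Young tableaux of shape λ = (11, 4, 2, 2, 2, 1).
# SYT of shape (11, 4, 2, 2, 2, 1) = 320089770

Hook-length formula: f^λ = n! / Π hook(c), product over all cells c of the Young diagram. For λ = (11, 4, 2, 2, 2, 1), n = 22 boxes. Hook lengths by row (left-to-right, top-to-bottom): [16, 14, 10, 9, 7, 6, 5, 4, 3, 2, 1]; [8, 6, 2, 1]; [5, 3]; [4, 2]; [3, 1]; [1]. Product of hooks = 3511517184000. So f^λ = 22! / 3511517184000 = 1124000727777607680000 / 3511517184000 = 320089770.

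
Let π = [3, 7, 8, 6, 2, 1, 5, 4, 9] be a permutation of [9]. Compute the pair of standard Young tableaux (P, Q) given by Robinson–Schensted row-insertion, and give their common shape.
P = [1, 4, 8, 9] / [2, 5] / [3, 6] / [7];  Q = [1, 2, 3, 9] / [4, 7] / [5, 8] / [6];  common shape = (4, 2, 2, 1)

Row-insert the values π_1, π_2, … into P one at a time, bumping the leftmost entry strictly greater than the inserted value down to the next row. The recording tableau Q records, in position (i, j), the step at which that cell was added to P.
  Insert 3 (step 1): P = [3];  Q = [1]
  Insert 7 (step 2): P = [3, 7];  Q = [1, 2]
  Insert 8 (step 3): P = [3, 7, 8];  Q = [1, 2, 3]
  Insert 6 (step 4): P = [3, 6, 8] / [7];  Q = [1, 2, 3] / [4]
  Insert 2 (step 5): P = [2, 6, 8] / [3] / [7];  Q = [1, 2, 3] / [4] / [5]
  Insert 1 (step 6): P = [1, 6, 8] / [2] / [3] / [7];  Q = [1, 2, 3] / [4] / [5] / [6]
  Insert 5 (step 7): P = [1, 5, 8] / [2, 6] / [3] / [7];  Q = [1, 2, 3] / [4, 7] / [5] / [6]
  Insert 4 (step 8): P = [1, 4, 8] / [2, 5] / [3, 6] / [7];  Q = [1, 2, 3] / [4, 7] / [5, 8] / [6]
  Insert 9 (step 9): P = [1, 4, 8, 9] / [2, 5] / [3, 6] / [7];  Q = [1, 2, 3, 9] / [4, 7] / [5, 8] / [6]
Final shape: (4, 2, 2, 1).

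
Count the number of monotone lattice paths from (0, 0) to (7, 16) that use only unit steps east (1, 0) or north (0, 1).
Number of paths = 245157

A monotone lattice path from (0, 0) to (7, 16) consists of 7 east steps and 16 north steps in some order, so it is determined by which 7 of the 23 steps are east. The count is C(23, 7) = 245157.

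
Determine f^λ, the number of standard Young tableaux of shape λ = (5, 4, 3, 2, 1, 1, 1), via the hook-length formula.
# SYT of shape (5, 4, 3, 2, 1, 1, 1) = 3620864

Hook-length formula: f^λ = n! / Π hook(c), product over all cells c of the Young diagram. For λ = (5, 4, 3, 2, 1, 1, 1), n = 17 boxes. Hook lengths by row (left-to-right, top-to-bottom): [11, 7, 5, 3, 1]; [9, 5, 3, 1]; [7, 3, 1]; [5, 1]; [3]; [2]; [1]. Product of hooks = 98232750. So f^λ = 17! / 98232750 = 355687428096000 / 98232750 = 3620864.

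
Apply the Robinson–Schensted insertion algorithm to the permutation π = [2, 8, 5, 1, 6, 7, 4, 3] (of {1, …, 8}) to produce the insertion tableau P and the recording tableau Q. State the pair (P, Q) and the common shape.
P = [1, 3, 6, 7] / [2, 4] / [5] / [8];  Q = [1, 2, 5, 6] / [3, 7] / [4] / [8];  common shape = (4, 2, 1, 1)

Row-insert the values π_1, π_2, … into P one at a time, bumping the leftmost entry strictly greater than the inserted value down to the next row. The recording tableau Q records, in position (i, j), the step at which that cell was added to P.
  Insert 2 (step 1): P = [2];  Q = [1]
  Insert 8 (step 2): P = [2, 8];  Q = [1, 2]
  Insert 5 (step 3): P = [2, 5] / [8];  Q = [1, 2] / [3]
  Insert 1 (step 4): P = [1, 5] / [2] / [8];  Q = [1, 2] / [3] / [4]
  Insert 6 (step 5): P = [1, 5, 6] / [2] / [8];  Q = [1, 2, 5] / [3] / [4]
  Insert 7 (step 6): P = [1, 5, 6, 7] / [2] / [8];  Q = [1, 2, 5, 6] / [3] / [4]
  Insert 4 (step 7): P = [1, 4, 6, 7] / [2, 5] / [8];  Q = [1, 2, 5, 6] / [3, 7] / [4]
  Insert 3 (step 8): P = [1, 3, 6, 7] / [2, 4] / [5] / [8];  Q = [1, 2, 5, 6] / [3, 7] / [4] / [8]
Final shape: (4, 2, 1, 1).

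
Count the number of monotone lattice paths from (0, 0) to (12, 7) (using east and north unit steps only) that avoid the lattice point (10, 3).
Number of paths = 46098

Total paths from (0, 0) to (12, 7): C(19, 12) = 50388. Paths through (10, 3): (paths (0, 0) → (10, 3)) × (paths (10, 3) → (12, 7)) = C(13, 10) · C(6, 2) = 286 · 15 = 4290. Avoidance count = 50388 − 4290 = 46098.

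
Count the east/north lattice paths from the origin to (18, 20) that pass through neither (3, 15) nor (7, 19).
Number of paths = 33558141186

Inclusion–exclusion. Total paths: C(38, 18) = 33578000610. Through P₁: C(18, 3)·C(20, 15) = 12651264. Through P₂: C(26, 7)·C(12, 11) = 7893600. Since P₁ is strictly southwest of P₂, a monotone path through both must visit P₁ then P₂; paths through both = C(18, 3)·C(8, 4)·C(12, 11) = 685440. Avoid both = 33578000610 − 12651264 − 7893600 + 685440 = 33558141186.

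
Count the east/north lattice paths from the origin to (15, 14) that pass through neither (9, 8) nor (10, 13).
Number of paths = 49107084

Inclusion–exclusion. Total paths: C(29, 15) = 77558760. Through P₁: C(17, 9)·C(12, 6) = 22462440. Through P₂: C(23, 10)·C(6, 5) = 6864396. Since P₁ is strictly southwest of P₂, a monotone path through both must visit P₁ then P₂; paths through both = C(17, 9)·C(6, 1)·C(6, 5) = 875160. Avoid both = 77558760 − 22462440 − 6864396 + 875160 = 49107084.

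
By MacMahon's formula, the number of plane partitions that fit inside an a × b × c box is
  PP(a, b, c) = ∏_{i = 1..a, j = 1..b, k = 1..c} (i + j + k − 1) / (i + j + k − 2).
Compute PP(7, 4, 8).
PP(7, 4, 8) = 1318349483880

Evaluate the triple product over i = 1..7, j = 1..4, k = 1..8. The factors are (2/1) · (3/2) · (4/3) · (5/4) · (6/5) · (7/6) · (8/7) · (9/8) · … (224 factors total). The numerators and denominators telescope so the product is an integer; carrying out the multiplication exactly gives PP(7, 4, 8) = 1318349483880.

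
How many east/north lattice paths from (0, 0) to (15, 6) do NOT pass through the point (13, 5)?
Number of paths = 28560

Total paths from (0, 0) to (15, 6): C(21, 15) = 54264. Paths through (13, 5): (paths (0, 0) → (13, 5)) × (paths (13, 5) → (15, 6)) = C(18, 13) · C(3, 2) = 8568 · 3 = 25704. Avoidance count = 54264 − 25704 = 28560.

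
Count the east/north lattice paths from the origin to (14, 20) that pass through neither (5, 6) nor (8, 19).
Number of paths = 1000704375

Inclusion–exclusion. Total paths: C(34, 14) = 1391975640. Through P₁: C(11, 5)·C(23, 9) = 377541780. Through P₂: C(27, 8)·C(7, 6) = 15540525. Since P₁ is strictly southwest of P₂, a monotone path through both must visit P₁ then P₂; paths through both = C(11, 5)·C(16, 3)·C(7, 6) = 1811040. Avoid both = 1391975640 − 377541780 − 15540525 + 1811040 = 1000704375.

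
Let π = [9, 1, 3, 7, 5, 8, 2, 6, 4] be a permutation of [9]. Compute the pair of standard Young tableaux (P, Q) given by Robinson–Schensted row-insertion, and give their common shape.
P = [1, 2, 4, 6] / [3, 5] / [7, 8] / [9];  Q = [1, 3, 4, 6] / [2, 8] / [5, 9] / [7];  common shape = (4, 2, 2, 1)

Row-insert the values π_1, π_2, … into P one at a time, bumping the leftmost entry strictly greater than the inserted value down to the next row. The recording tableau Q records, in position (i, j), the step at which that cell was added to P.
  Insert 9 (step 1): P = [9];  Q = [1]
  Insert 1 (step 2): P = [1] / [9];  Q = [1] / [2]
  Insert 3 (step 3): P = [1, 3] / [9];  Q = [1, 3] / [2]
  Insert 7 (step 4): P = [1, 3, 7] / [9];  Q = [1, 3, 4] / [2]
  Insert 5 (step 5): P = [1, 3, 5] / [7] / [9];  Q = [1, 3, 4] / [2] / [5]
  Insert 8 (step 6): P = [1, 3, 5, 8] / [7] / [9];  Q = [1, 3, 4, 6] / [2] / [5]
  Insert 2 (step 7): P = [1, 2, 5, 8] / [3] / [7] / [9];  Q = [1, 3, 4, 6] / [2] / [5] / [7]
  Insert 6 (step 8): P = [1, 2, 5, 6] / [3, 8] / [7] / [9];  Q = [1, 3, 4, 6] / [2, 8] / [5] / [7]
  Insert 4 (step 9): P = [1, 2, 4, 6] / [3, 5] / [7, 8] / [9];  Q = [1, 3, 4, 6] / [2, 8] / [5, 9] / [7]
Final shape: (4, 2, 2, 1).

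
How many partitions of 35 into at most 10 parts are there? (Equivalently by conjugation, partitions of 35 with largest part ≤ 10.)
p(35, parts ≤ 10) = 8070

Use the recurrence p(n, m) = p(n, m−1) + p(n−m, m): either the largest part is < m (count p(n, m−1)) or the largest part is exactly m (remove one copy of m, count p(n−m, m)). With p(0, ·) = 1 this gives p(35, parts ≤ 10) = 8070. (By conjugating Young diagrams, this also counts partitions of 35 into at most 10 parts.)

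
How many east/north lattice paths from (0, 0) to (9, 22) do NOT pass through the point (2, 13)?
Number of paths = 18958875

Total paths from (0, 0) to (9, 22): C(31, 9) = 20160075. Paths through (2, 13): (paths (0, 0) → (2, 13)) × (paths (2, 13) → (9, 22)) = C(15, 2) · C(16, 7) = 105 · 11440 = 1201200. Avoidance count = 20160075 − 1201200 = 18958875.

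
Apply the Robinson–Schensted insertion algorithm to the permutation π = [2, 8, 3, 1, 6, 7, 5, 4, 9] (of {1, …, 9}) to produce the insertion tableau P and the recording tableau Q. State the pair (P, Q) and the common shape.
P = [1, 3, 4, 7, 9] / [2, 5] / [6] / [8];  Q = [1, 2, 5, 6, 9] / [3, 7] / [4] / [8];  common shape = (5, 2, 1, 1)

Row-insert the values π_1, π_2, … into P one at a time, bumping the leftmost entry strictly greater than the inserted value down to the next row. The recording tableau Q records, in position (i, j), the step at which that cell was added to P.
  Insert 2 (step 1): P = [2];  Q = [1]
  Insert 8 (step 2): P = [2, 8];  Q = [1, 2]
  Insert 3 (step 3): P = [2, 3] / [8];  Q = [1, 2] / [3]
  Insert 1 (step 4): P = [1, 3] / [2] / [8];  Q = [1, 2] / [3] / [4]
  Insert 6 (step 5): P = [1, 3, 6] / [2] / [8];  Q = [1, 2, 5] / [3] / [4]
  Insert 7 (step 6): P = [1, 3, 6, 7] / [2] / [8];  Q = [1, 2, 5, 6] / [3] / [4]
  Insert 5 (step 7): P = [1, 3, 5, 7] / [2, 6] / [8];  Q = [1, 2, 5, 6] / [3, 7] / [4]
  Insert 4 (step 8): P = [1, 3, 4, 7] / [2, 5] / [6] / [8];  Q = [1, 2, 5, 6] / [3, 7] / [4] / [8]
  Insert 9 (step 9): P = [1, 3, 4, 7, 9] / [2, 5] / [6] / [8];  Q = [1, 2, 5, 6, 9] / [3, 7] / [4] / [8]
Final shape: (5, 2, 1, 1).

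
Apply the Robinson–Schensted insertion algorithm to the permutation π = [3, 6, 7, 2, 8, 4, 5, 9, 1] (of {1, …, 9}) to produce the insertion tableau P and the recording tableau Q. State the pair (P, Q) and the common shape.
P = [1, 4, 5, 8, 9] / [2, 6, 7] / [3];  Q = [1, 2, 3, 5, 8] / [4, 6, 7] / [9];  common shape = (5, 3, 1)

Row-insert the values π_1, π_2, … into P one at a time, bumping the leftmost entry strictly greater than the inserted value down to the next row. The recording tableau Q records, in position (i, j), the step at which that cell was added to P.
  Insert 3 (step 1): P = [3];  Q = [1]
  Insert 6 (step 2): P = [3, 6];  Q = [1, 2]
  Insert 7 (step 3): P = [3, 6, 7];  Q = [1, 2, 3]
  Insert 2 (step 4): P = [2, 6, 7] / [3];  Q = [1, 2, 3] / [4]
  Insert 8 (step 5): P = [2, 6, 7, 8] / [3];  Q = [1, 2, 3, 5] / [4]
  Insert 4 (step 6): P = [2, 4, 7, 8] / [3, 6];  Q = [1, 2, 3, 5] / [4, 6]
  Insert 5 (step 7): P = [2, 4, 5, 8] / [3, 6, 7];  Q = [1, 2, 3, 5] / [4, 6, 7]
  Insert 9 (step 8): P = [2, 4, 5, 8, 9] / [3, 6, 7];  Q = [1, 2, 3, 5, 8] / [4, 6, 7]
  Insert 1 (step 9): P = [1, 4, 5, 8, 9] / [2, 6, 7] / [3];  Q = [1, 2, 3, 5, 8] / [4, 6, 7] / [9]
Final shape: (5, 3, 1).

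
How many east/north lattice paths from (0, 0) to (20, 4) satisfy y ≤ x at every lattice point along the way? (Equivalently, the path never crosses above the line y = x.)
Number of paths = 8602

By the reflection principle (André's argument), the number of monotone paths to (20, 4) with n ≤ m that never go above y = x is C(24, 20) − C(24, 21) = 10626 − 2024 = 8602.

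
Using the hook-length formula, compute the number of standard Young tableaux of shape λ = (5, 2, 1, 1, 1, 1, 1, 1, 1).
# SYT of shape (5, 2, 1, 1, 1, 1, 1, 1, 1) = 4928

Hook-length formula: f^λ = n! / Π hook(c), product over all cells c of the Young diagram. For λ = (5, 2, 1, 1, 1, 1, 1, 1, 1), n = 14 boxes. Hook lengths by row (left-to-right, top-to-bottom): [13, 5, 3, 2, 1]; [9, 1]; [7]; [6]; [5]; [4]; [3]; [2]; [1]. Product of hooks = 17690400. So f^λ = 14! / 17690400 = 87178291200 / 17690400 = 4928.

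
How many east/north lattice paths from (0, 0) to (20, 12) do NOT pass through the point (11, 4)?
Number of paths = 192609690

Total paths from (0, 0) to (20, 12): C(32, 20) = 225792840. Paths through (11, 4): (paths (0, 0) → (11, 4)) × (paths (11, 4) → (20, 12)) = C(15, 11) · C(17, 9) = 1365 · 24310 = 33183150. Avoidance count = 225792840 − 33183150 = 192609690.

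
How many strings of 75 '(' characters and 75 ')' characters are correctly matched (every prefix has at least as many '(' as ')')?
C_75 = 1221395654430378811828760722007962130791020

These balanced parentheses are counted by the Catalan number C_n = (1/(n + 1)) · C(2n, n). For n = 75: C_75 = (1/76) · C(150, 75) = 92826069736708789698985814872605121940117520/76 = 1221395654430378811828760722007962130791020.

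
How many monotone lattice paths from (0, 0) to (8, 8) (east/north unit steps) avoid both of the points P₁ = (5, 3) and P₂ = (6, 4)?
Number of paths = 8264

Inclusion–exclusion. Total paths: C(16, 8) = 12870. Through P₁: C(8, 5)·C(8, 3) = 3136. Through P₂: C(10, 6)·C(6, 2) = 3150. Since P₁ is strictly southwest of P₂, a monotone path through both must visit P₁ then P₂; paths through both = C(8, 5)·C(2, 1)·C(6, 2) = 1680. Avoid both = 12870 − 3136 − 3150 + 1680 = 8264.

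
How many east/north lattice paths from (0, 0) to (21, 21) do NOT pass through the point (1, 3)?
Number of paths = 403945872000

Total paths from (0, 0) to (21, 21): C(42, 21) = 538257874440. Paths through (1, 3): (paths (0, 0) → (1, 3)) × (paths (1, 3) → (21, 21)) = C(4, 1) · C(38, 20) = 4 · 33578000610 = 134312002440. Avoidance count = 538257874440 − 134312002440 = 403945872000.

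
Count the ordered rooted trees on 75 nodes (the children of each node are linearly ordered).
C_74 = 311496878311103321137536291518809134027240

These ordered rooted trees are counted by the Catalan number C_n = (1/(n + 1)) · C(2n, n). For n = 74: C_74 = (1/75) · C(148, 74) = 23362265873332749085315221863910685052043000/75 = 311496878311103321137536291518809134027240.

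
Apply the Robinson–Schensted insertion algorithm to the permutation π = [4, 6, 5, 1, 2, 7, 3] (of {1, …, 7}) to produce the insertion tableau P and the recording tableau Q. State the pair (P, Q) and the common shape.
P = [1, 2, 3] / [4, 5, 7] / [6];  Q = [1, 2, 6] / [3, 5, 7] / [4];  common shape = (3, 3, 1)

Row-insert the values π_1, π_2, … into P one at a time, bumping the leftmost entry strictly greater than the inserted value down to the next row. The recording tableau Q records, in position (i, j), the step at which that cell was added to P.
  Insert 4 (step 1): P = [4];  Q = [1]
  Insert 6 (step 2): P = [4, 6];  Q = [1, 2]
  Insert 5 (step 3): P = [4, 5] / [6];  Q = [1, 2] / [3]
  Insert 1 (step 4): P = [1, 5] / [4] / [6];  Q = [1, 2] / [3] / [4]
  Insert 2 (step 5): P = [1, 2] / [4, 5] / [6];  Q = [1, 2] / [3, 5] / [4]
  Insert 7 (step 6): P = [1, 2, 7] / [4, 5] / [6];  Q = [1, 2, 6] / [3, 5] / [4]
  Insert 3 (step 7): P = [1, 2, 3] / [4, 5, 7] / [6];  Q = [1, 2, 6] / [3, 5, 7] / [4]
Final shape: (3, 3, 1).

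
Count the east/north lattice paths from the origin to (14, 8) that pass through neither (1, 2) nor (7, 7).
Number of paths = 222006

Inclusion–exclusion. Total paths: C(22, 14) = 319770. Through P₁: C(3, 1)·C(19, 13) = 81396. Through P₂: C(14, 7)·C(8, 7) = 27456. Since P₁ is strictly southwest of P₂, a monotone path through both must visit P₁ then P₂; paths through both = C(3, 1)·C(11, 6)·C(8, 7) = 11088. Avoid both = 319770 − 81396 − 27456 + 11088 = 222006.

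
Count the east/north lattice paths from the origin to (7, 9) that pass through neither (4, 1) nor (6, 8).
Number of paths = 4969

Inclusion–exclusion. Total paths: C(16, 7) = 11440. Through P₁: C(5, 4)·C(11, 3) = 825. Through P₂: C(14, 6)·C(2, 1) = 6006. Since P₁ is strictly southwest of P₂, a monotone path through both must visit P₁ then P₂; paths through both = C(5, 4)·C(9, 2)·C(2, 1) = 360. Avoid both = 11440 − 825 − 6006 + 360 = 4969.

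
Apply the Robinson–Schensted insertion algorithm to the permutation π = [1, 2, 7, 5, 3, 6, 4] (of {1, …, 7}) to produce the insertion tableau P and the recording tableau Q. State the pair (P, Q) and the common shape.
P = [1, 2, 3, 4] / [5, 6] / [7];  Q = [1, 2, 3, 6] / [4, 7] / [5];  common shape = (4, 2, 1)

Row-insert the values π_1, π_2, … into P one at a time, bumping the leftmost entry strictly greater than the inserted value down to the next row. The recording tableau Q records, in position (i, j), the step at which that cell was added to P.
  Insert 1 (step 1): P = [1];  Q = [1]
  Insert 2 (step 2): P = [1, 2];  Q = [1, 2]
  Insert 7 (step 3): P = [1, 2, 7];  Q = [1, 2, 3]
  Insert 5 (step 4): P = [1, 2, 5] / [7];  Q = [1, 2, 3] / [4]
  Insert 3 (step 5): P = [1, 2, 3] / [5] / [7];  Q = [1, 2, 3] / [4] / [5]
  Insert 6 (step 6): P = [1, 2, 3, 6] / [5] / [7];  Q = [1, 2, 3, 6] / [4] / [5]
  Insert 4 (step 7): P = [1, 2, 3, 4] / [5, 6] / [7];  Q = [1, 2, 3, 6] / [4, 7] / [5]
Final shape: (4, 2, 1).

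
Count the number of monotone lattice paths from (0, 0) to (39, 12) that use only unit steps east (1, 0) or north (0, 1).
Number of paths = 158753389900

A monotone lattice path from (0, 0) to (39, 12) consists of 39 east steps and 12 north steps in some order, so it is determined by which 39 of the 51 steps are east. The count is C(51, 39) = 158753389900.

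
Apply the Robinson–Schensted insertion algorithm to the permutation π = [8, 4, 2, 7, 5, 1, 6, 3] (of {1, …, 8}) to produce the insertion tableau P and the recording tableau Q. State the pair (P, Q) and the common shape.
P = [1, 3, 6] / [2, 5] / [4, 7] / [8];  Q = [1, 4, 7] / [2, 5] / [3, 8] / [6];  common shape = (3, 2, 2, 1)

Row-insert the values π_1, π_2, … into P one at a time, bumping the leftmost entry strictly greater than the inserted value down to the next row. The recording tableau Q records, in position (i, j), the step at which that cell was added to P.
  Insert 8 (step 1): P = [8];  Q = [1]
  Insert 4 (step 2): P = [4] / [8];  Q = [1] / [2]
  Insert 2 (step 3): P = [2] / [4] / [8];  Q = [1] / [2] / [3]
  Insert 7 (step 4): P = [2, 7] / [4] / [8];  Q = [1, 4] / [2] / [3]
  Insert 5 (step 5): P = [2, 5] / [4, 7] / [8];  Q = [1, 4] / [2, 5] / [3]
  Insert 1 (step 6): P = [1, 5] / [2, 7] / [4] / [8];  Q = [1, 4] / [2, 5] / [3] / [6]
  Insert 6 (step 7): P = [1, 5, 6] / [2, 7] / [4] / [8];  Q = [1, 4, 7] / [2, 5] / [3] / [6]
  Insert 3 (step 8): P = [1, 3, 6] / [2, 5] / [4, 7] / [8];  Q = [1, 4, 7] / [2, 5] / [3, 8] / [6]
Final shape: (3, 2, 2, 1).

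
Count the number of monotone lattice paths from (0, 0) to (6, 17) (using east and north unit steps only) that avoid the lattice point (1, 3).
Number of paths = 54435

Total paths from (0, 0) to (6, 17): C(23, 6) = 100947. Paths through (1, 3): (paths (0, 0) → (1, 3)) × (paths (1, 3) → (6, 17)) = C(4, 1) · C(19, 5) = 4 · 11628 = 46512. Avoidance count = 100947 − 46512 = 54435.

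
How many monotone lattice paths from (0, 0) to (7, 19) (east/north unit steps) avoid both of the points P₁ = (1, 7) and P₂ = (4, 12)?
Number of paths = 344648

Inclusion–exclusion. Total paths: C(26, 7) = 657800. Through P₁: C(8, 1)·C(18, 6) = 148512. Through P₂: C(16, 4)·C(10, 3) = 218400. Since P₁ is strictly southwest of P₂, a monotone path through both must visit P₁ then P₂; paths through both = C(8, 1)·C(8, 3)·C(10, 3) = 53760. Avoid both = 657800 − 148512 − 218400 + 53760 = 344648.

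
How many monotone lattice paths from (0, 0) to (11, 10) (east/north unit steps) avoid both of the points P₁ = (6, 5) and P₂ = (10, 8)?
Number of paths = 153528

Inclusion–exclusion. Total paths: C(21, 11) = 352716. Through P₁: C(11, 6)·C(10, 5) = 116424. Through P₂: C(18, 10)·C(3, 1) = 131274. Since P₁ is strictly southwest of P₂, a monotone path through both must visit P₁ then P₂; paths through both = C(11, 6)·C(7, 4)·C(3, 1) = 48510. Avoid both = 352716 − 116424 − 131274 + 48510 = 153528.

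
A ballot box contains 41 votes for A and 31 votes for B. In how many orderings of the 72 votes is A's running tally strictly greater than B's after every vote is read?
Strict-lead orderings = 30918092400693855280

Total orderings of the 72 votes with 41 for A: C(72, 41) = 222610265284995758016. By the Bertrand ballot formula (Cycle Lemma / reflection principle), the number of orderings in which A is strictly ahead of B throughout is (p − q)/(p + q) · C(p + q, p) = (41 − 31)/(41 + 31) · 222610265284995758016 = 30918092400693855280.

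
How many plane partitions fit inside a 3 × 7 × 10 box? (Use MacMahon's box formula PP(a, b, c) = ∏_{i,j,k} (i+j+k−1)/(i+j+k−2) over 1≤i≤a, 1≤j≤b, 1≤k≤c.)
PP(3, 7, 10) = 108284013552

Evaluate the triple product over i = 1..3, j = 1..7, k = 1..10. The factors are (2/1) · (3/2) · (4/3) · (5/4) · (6/5) · (7/6) · (8/7) · (9/8) · … (210 factors total). The numerators and denominators telescope so the product is an integer; carrying out the multiplication exactly gives PP(3, 7, 10) = 108284013552.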